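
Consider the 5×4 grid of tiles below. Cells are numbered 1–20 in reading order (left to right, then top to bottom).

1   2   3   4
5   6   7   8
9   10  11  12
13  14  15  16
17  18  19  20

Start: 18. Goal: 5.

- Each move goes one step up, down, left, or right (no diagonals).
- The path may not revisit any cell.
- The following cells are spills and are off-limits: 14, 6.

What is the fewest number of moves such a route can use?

The Manhattan distance from 18 to 5 is |5−2| + |2−1| = 4, so at least 4 moves are needed.
A route of 4 moves achieves this: 18 → 17 → 13 → 9 → 5.
Since 4 matches the lower bound, it is optimal.

4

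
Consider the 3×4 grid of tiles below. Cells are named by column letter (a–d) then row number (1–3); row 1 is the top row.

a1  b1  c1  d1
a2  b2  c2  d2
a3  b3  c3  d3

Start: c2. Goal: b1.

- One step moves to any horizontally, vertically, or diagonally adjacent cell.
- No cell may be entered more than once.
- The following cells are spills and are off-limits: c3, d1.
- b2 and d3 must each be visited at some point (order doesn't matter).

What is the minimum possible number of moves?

5

Any route passes through b2 and d3 in some order between c2 and b1. Summing Chebyshev distances along each leg and taking the cheapest ordering (c2 → d3 → b2 → b1) gives a lower bound of 1 + 2 + 1 = 4 moves.
The shortest route satisfying every rule uses 5 moves: c2 → d3 → d2 → c1 → b2 → b1.
The bound of 4 isn't tight here; checking systematically, no route of length 4 through 4 satisfies every constraint, so 5 is the minimum.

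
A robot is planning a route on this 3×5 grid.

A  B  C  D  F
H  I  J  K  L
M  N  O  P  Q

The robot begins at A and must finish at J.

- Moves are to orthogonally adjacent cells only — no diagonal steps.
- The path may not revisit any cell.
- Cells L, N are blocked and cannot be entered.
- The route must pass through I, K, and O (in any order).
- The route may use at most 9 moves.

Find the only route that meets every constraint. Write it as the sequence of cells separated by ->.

A -> H -> I -> B -> C -> D -> K -> P -> O -> J

The budget equals the shortest possible length, so every move has to be on a shortest route through the required cells.
Route from A: down to H, right to I, up to B, 2× right (reaching D), 2× down (reaching P), left to O, up to J — 9 moves in all.
Check: all required cells visited; 9 ≤ 9 moves.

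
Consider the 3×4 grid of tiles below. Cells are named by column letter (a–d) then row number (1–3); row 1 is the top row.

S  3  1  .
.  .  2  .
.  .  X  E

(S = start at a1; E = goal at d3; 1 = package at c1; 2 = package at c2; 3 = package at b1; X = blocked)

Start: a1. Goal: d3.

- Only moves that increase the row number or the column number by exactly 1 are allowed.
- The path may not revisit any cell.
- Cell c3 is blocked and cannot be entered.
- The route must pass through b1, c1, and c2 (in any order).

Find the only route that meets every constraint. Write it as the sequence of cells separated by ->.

a1 -> b1 -> c1 -> c2 -> d2 -> d3

Moves only go right or down, so the column and row indices never decrease.
Route from a1: right 2 to c1, down 1 to c2, right 1 to d2, down 1 to d3 — 5 moves in all.
Check: all required cells visited.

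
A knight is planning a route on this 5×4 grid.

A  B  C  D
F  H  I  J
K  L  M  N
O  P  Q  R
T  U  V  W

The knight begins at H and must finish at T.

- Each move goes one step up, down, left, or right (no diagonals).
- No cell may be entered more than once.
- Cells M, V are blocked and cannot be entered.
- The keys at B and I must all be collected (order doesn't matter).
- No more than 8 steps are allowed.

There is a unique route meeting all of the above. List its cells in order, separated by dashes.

H - I - C - B - A - F - K - O - T

The 8-move cap with required stops at B, I leaves no slack for detours.
Route from H: right to I, up to C, 2× left (reaching A), 4× down (reaching T) — 8 moves in all.
Check: all required cells visited; 8 ≤ 8 moves.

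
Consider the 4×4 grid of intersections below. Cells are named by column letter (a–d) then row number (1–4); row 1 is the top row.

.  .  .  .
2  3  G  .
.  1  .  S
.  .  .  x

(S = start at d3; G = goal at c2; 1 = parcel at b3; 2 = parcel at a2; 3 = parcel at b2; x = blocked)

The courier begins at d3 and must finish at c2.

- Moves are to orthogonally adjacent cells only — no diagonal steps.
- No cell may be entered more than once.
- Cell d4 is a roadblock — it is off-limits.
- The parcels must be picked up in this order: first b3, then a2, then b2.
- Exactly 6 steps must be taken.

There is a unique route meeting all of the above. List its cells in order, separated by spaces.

d3 c3 b3 a3 a2 b2 c2

The waypoints must appear in the order b3, a2, b2, with no cell reused.
Route from d3: 3× left (reaching a3), up to a2, 2× right (reaching c2) — 6 moves in all.
Check: order respected (1 at step 2, 2 at step 4, 3 at step 5); 6 moves as required.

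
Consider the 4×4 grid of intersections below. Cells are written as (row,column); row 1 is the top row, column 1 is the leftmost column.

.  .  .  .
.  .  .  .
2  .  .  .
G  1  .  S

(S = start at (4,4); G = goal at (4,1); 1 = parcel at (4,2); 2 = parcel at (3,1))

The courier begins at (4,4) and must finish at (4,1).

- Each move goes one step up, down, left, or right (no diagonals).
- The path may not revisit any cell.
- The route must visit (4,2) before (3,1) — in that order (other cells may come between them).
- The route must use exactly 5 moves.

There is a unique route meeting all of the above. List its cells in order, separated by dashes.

(4,4) - (4,3) - (4,2) - (3,2) - (3,1) - (4,1)

The waypoints must appear in the order (4,2), (3,1), with no cell reused.
Route from (4,4): 2× left (reaching (4,2)), up to (3,2), left to (3,1), down to (4,1) — 5 moves in all.
Check: order respected (1 at step 2, 2 at step 4); 5 moves as required.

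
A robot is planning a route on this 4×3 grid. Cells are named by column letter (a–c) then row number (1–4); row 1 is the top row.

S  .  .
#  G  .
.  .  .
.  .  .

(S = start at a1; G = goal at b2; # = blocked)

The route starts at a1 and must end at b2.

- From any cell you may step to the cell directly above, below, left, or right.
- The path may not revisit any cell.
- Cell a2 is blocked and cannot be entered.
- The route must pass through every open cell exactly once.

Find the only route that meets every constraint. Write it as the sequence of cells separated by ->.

a1 -> b1 -> c1 -> c2 -> c3 -> c4 -> b4 -> a4 -> a3 -> b3 -> b2

Need to visit all 11 open cells exactly once, starting at a1 and ending at b2.
Cell c4 has only two open neighbours (c3 and b4), so the path must pass straight through it: one of those is the cell it's entered from and the other is where it exits.
Route from a1: right 2 to c1, down 3 to c4, left 2 to a4, up 1 to a3, right 1 to b3, up 1 to b2 — 10 moves in all.
Check: all 11 open cells covered.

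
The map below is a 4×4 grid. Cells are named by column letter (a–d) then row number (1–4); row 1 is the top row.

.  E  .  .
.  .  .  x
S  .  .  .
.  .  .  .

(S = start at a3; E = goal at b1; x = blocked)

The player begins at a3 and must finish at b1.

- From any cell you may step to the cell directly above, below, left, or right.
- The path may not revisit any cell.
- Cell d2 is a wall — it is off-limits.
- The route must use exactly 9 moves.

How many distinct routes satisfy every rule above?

Need simple routes of exactly 9 moves from a3 to b1 (Manhattan distance 3, so 3 moves are spent on a detour and 3 undoing it).
Branch systematically from the start, pruning whenever the remaining move budget drops below the Manhattan distance to b1 or differs from it in parity. Grouping the completions by first move — via a2: 1; via a4: 7; via b3: 3 — and summing: 1 + 7 + 3 = 11.
That gives 11 routes.

11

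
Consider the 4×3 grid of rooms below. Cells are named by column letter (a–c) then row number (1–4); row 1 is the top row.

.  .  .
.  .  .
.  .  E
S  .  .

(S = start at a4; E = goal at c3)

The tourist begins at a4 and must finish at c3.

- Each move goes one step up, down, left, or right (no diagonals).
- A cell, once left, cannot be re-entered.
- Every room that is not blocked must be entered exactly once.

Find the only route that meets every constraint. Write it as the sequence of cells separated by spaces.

a4 a3 a2 a1 b1 c1 c2 b2 b3 b4 c4 c3

Need to visit all 12 open cells exactly once, starting at a4 and ending at c3.
Cell c1 has only two open neighbours (c2 and b1), so the path must pass straight through it: one of those is the cell it's entered from and the other is where it exits.
Route from a4: up 3 to a1, right 2 to c1, down 1 to c2, left 1 to b2, down 2 to b4, right 1 to c4, up 1 to c3 — 11 moves in all.
Check: all 12 open cells covered.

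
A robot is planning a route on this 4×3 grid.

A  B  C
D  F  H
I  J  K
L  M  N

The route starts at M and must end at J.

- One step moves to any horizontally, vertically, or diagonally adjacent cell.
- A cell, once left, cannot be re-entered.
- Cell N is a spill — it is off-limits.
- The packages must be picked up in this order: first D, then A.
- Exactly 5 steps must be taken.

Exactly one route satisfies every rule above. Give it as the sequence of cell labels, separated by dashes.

M - I - D - A - F - J

The waypoints must appear in the order D, A, with no cell reused.
Route from M: up-left to I, 2× up (reaching A), down-right to F, down to J — 5 moves in all.
Check: order respected (D at step 2, A at step 3); 5 moves as required.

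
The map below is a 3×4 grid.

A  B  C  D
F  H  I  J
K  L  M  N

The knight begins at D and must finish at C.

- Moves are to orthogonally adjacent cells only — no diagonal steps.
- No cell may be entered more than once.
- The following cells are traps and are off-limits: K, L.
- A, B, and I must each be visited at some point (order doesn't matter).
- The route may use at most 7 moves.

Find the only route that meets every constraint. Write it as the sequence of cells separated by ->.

Any route must reach A, B, and I and still end at C within 7 moves, so the order of the required stops is forced.
Route from D: down to J, 3× left (reaching F), up to A, 2× right (reaching C) — 7 moves in all.
Check: all required cells visited; 7 ≤ 7 moves.

D -> J -> I -> H -> F -> A -> B -> C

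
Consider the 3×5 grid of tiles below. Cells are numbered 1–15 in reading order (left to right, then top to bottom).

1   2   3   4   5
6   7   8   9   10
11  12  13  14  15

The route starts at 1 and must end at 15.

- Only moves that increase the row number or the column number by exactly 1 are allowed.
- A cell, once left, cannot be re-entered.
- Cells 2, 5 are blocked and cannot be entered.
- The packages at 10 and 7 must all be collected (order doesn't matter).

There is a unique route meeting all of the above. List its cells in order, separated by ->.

Moves only go right or down, so the column and row indices never decrease.
Route from 1: down 1 to 6, right 4 to 10, down 1 to 15 — 6 moves in all.
Check: all required cells visited.

1 -> 6 -> 7 -> 8 -> 9 -> 10 -> 15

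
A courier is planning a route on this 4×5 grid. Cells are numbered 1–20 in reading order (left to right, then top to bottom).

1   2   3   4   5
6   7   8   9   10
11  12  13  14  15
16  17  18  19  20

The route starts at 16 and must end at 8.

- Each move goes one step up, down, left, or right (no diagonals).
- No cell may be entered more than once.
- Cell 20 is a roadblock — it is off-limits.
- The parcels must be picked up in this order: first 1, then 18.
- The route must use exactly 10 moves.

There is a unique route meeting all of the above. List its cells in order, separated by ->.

The waypoints must appear in the order 1, 18, with no cell reused.
Route from 16: up 3 to 1, right 1 to 2, down 3 to 17, right 1 to 18, up 2 to 8 — 10 moves in all.
Check: order respected (1 at step 3, 18 at step 8); 10 moves as required.

16 -> 11 -> 6 -> 1 -> 2 -> 7 -> 12 -> 17 -> 18 -> 13 -> 8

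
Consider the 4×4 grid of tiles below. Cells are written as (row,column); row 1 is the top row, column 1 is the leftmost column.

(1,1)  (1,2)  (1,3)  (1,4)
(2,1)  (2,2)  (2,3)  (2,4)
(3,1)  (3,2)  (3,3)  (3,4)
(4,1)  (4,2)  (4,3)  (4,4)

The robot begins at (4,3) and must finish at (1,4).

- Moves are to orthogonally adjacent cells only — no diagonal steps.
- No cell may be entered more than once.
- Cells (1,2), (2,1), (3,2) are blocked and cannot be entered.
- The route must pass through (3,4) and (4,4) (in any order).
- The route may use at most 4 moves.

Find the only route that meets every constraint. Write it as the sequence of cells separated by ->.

The 4-move cap with required stops at (3,4), (4,4) leaves no slack for detours.
Route from (4,3): right 1 to (4,4), up 3 to (1,4) — 4 moves in all.
Check: all required cells visited; 4 ≤ 4 moves.

(4,3) -> (4,4) -> (3,4) -> (2,4) -> (1,4)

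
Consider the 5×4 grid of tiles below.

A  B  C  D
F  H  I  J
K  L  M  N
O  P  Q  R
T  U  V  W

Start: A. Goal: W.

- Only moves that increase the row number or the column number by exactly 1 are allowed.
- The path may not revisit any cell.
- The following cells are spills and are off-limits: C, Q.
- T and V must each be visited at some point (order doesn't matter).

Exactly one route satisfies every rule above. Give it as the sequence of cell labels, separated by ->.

Moves only go right or down, so the column and row indices never decrease.
Route from A: 4× down (reaching T), 3× right (reaching W) — 7 moves in all.
Check: all required cells visited.

A -> F -> K -> O -> T -> U -> V -> W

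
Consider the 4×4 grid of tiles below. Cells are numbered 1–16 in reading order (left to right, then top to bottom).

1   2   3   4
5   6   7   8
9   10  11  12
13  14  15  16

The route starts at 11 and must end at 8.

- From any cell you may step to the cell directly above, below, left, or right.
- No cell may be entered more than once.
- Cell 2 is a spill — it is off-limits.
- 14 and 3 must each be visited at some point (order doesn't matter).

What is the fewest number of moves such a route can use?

8

Any route passes through 14 and 3 in some order between 11 and 8. Summing Manhattan distances along each leg and taking the cheapest ordering (11 → 14 → 3 → 8) gives a lower bound of 2 + 4 + 2 = 8 moves.
A route of 8 moves achieves this: 11 → 15 → 14 → 10 → 6 → 7 → 3 → 4 → 8.
Since 8 matches the lower bound, it is optimal.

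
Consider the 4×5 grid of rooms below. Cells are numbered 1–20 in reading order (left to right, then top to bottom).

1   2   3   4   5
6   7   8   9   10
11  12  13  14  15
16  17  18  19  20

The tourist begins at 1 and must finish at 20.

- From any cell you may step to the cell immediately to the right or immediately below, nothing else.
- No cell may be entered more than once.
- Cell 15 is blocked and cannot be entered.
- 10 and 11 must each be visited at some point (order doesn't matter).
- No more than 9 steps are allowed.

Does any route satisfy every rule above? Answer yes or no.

no

11 is below but to the left of 10: going 10 → 11 would need a leftward move and 11 → 10 an upward move, so no right/down-only route can visit both required cells.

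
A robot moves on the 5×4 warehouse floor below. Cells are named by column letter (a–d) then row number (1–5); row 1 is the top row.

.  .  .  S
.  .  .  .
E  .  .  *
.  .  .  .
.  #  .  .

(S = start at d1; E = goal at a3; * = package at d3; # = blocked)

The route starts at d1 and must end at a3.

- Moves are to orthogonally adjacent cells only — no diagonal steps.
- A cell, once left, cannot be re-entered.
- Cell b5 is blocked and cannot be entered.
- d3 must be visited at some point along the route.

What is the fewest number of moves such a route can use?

5

Any route passes through d3 somewhere between d1 and a3. Summing Manhattan distances along the two legs (d1 → d3 → a3) gives a lower bound of 2 + 3 = 5 moves.
A route of 5 moves achieves this: d1 → d2 → d3 → c3 → b3 → a3.
Since 5 matches the lower bound, it is optimal.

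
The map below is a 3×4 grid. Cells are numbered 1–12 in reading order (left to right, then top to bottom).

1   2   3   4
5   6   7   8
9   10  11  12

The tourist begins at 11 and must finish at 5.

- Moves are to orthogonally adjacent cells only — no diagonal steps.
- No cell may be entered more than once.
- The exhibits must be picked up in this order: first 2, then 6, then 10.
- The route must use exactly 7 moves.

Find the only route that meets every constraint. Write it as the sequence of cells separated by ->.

11 -> 7 -> 3 -> 2 -> 6 -> 10 -> 9 -> 5

The waypoints must appear in the order 2, 6, 10, with no cell reused.
Route from 11: 2× up (reaching 3), left to 2, 2× down (reaching 10), left to 9, up to 5 — 7 moves in all.
Check: order respected (2 at step 3, 6 at step 4, 10 at step 5); 7 moves as required.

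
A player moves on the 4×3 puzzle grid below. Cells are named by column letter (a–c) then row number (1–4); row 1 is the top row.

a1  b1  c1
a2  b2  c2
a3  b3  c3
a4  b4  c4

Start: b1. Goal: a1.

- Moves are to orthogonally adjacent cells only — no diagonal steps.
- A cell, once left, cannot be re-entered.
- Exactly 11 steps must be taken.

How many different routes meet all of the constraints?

2

Need simple routes of exactly 11 moves from b1 to a1 (Manhattan distance 1, so 5 moves are spent on a detour and 5 undoing it).
Enumerating: b1 c1 c2 c3 c4 b4 a4 a3 b3 b2 a2 a1 | b1 c1 c2 b2 b3 c3 c4 b4 a4 a3 a2 a1.
That gives 2 routes.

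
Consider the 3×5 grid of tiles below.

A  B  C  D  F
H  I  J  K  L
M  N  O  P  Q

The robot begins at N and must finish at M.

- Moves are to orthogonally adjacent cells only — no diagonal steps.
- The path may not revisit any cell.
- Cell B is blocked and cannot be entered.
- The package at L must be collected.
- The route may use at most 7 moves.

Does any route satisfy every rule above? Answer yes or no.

Even ignoring the no-revisit rule, getting from N to M via L needs at least 4 + 5 = 9 moves (Manhattan distance per leg), which exceeds the 7-move limit.

no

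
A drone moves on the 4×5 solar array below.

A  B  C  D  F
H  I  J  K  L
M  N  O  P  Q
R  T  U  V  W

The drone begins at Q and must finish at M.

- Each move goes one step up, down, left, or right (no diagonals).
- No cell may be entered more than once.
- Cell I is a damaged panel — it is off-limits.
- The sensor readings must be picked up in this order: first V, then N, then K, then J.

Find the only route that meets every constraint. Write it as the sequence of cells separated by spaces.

Q W V U T N O P K J C B A H M

The waypoints must appear in the order V, N, K, J, with no cell reused.
Route from Q: down 1 to W, left 3 to T, up 1 to N, right 2 to P, up 1 to K, left 1 to J, up 1 to C, left 2 to A, down 2 to M — 14 moves in all.
Check: order respected (V at step 2, N at step 5, K at step 8, J at step 9).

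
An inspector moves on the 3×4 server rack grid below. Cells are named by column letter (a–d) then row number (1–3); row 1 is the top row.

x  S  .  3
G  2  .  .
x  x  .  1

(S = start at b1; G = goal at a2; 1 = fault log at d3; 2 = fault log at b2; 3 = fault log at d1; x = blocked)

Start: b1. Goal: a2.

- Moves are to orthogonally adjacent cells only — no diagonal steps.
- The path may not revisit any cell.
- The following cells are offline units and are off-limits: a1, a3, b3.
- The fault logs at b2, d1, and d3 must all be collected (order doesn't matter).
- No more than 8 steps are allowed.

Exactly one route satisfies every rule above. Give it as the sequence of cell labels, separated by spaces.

Any route must reach b2, d1, and d3 and still end at a2 within 8 moves, so the order of the required stops is forced.
Route from b1: 2× right (reaching d1), 2× down (reaching d3), left to c3, up to c2, 2× left (reaching a2) — 8 moves in all.
Check: all required cells visited; 8 ≤ 8 moves.

b1 c1 d1 d2 d3 c3 c2 b2 a2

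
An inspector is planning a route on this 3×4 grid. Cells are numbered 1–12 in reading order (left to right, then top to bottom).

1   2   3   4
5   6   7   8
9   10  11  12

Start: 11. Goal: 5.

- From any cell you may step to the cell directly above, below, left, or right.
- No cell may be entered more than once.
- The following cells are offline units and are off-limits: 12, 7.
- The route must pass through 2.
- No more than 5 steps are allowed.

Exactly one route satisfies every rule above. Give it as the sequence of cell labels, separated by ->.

11 -> 10 -> 6 -> 2 -> 1 -> 5

Any route must reach 2 and still end at 5 within 5 moves, so the order of the required stops is forced.
Route from 11: left 1 to 10, up 2 to 2, left 1 to 1, down 1 to 5 — 5 moves in all.
Check: all required cells visited; 5 ≤ 5 moves.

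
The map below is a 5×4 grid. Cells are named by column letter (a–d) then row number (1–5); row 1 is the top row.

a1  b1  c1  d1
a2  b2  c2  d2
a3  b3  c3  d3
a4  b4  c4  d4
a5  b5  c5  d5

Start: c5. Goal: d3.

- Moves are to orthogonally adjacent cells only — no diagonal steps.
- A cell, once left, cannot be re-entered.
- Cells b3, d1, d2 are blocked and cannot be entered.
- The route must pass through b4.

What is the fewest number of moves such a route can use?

5

Any route passes through b4 somewhere between c5 and d3. Summing Manhattan distances along the two legs (c5 → b4 → d3) gives a lower bound of 2 + 3 = 5 moves.
A route of 5 moves achieves this: c5 → b5 → b4 → c4 → c3 → d3.
Since 5 matches the lower bound, it is optimal.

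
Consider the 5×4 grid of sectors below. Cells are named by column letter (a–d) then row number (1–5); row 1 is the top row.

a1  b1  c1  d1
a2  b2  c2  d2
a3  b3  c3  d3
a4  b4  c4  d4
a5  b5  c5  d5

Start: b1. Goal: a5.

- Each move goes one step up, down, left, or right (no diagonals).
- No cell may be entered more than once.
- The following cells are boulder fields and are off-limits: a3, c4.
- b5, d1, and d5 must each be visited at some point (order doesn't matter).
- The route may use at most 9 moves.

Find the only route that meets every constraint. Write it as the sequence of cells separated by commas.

b1, c1, d1, d2, d3, d4, d5, c5, b5, a5

Any route must reach b5, d1, and d5 and still end at a5 within 9 moves, so the order of the required stops is forced.
Route from b1: 2× right (reaching d1), 4× down (reaching d5), 3× left (reaching a5) — 9 moves in all.
Check: all required cells visited; 9 ≤ 9 moves.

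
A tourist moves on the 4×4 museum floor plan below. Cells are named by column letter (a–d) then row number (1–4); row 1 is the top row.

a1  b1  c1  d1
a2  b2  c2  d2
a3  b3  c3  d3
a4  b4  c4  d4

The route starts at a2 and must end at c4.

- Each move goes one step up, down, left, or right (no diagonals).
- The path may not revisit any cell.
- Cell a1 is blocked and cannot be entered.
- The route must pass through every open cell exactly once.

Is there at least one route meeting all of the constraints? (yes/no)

yes

One route that works: a2 → a3 → a4 → b4 → b3 → b2 → b1 → c1 → d1 → d2 → c2 → c3 → d3 → d4 → c4.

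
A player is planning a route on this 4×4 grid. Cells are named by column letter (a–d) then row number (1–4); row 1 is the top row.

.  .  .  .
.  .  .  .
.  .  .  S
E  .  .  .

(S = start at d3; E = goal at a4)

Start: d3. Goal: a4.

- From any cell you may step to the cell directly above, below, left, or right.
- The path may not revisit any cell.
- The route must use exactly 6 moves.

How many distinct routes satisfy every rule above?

Need simple routes of exactly 6 moves from d3 to a4 (Manhattan distance 4, so 1 moves are spent on a detour and 1 undoing it).
Branch systematically from the start, pruning whenever the remaining move budget drops below the Manhattan distance to a4 or differs from it in parity. Grouping the completions by first move — via d2: 6; via d4: 3; via c3: 5 — and summing: 6 + 3 + 5 = 14.
That gives 14 routes.

14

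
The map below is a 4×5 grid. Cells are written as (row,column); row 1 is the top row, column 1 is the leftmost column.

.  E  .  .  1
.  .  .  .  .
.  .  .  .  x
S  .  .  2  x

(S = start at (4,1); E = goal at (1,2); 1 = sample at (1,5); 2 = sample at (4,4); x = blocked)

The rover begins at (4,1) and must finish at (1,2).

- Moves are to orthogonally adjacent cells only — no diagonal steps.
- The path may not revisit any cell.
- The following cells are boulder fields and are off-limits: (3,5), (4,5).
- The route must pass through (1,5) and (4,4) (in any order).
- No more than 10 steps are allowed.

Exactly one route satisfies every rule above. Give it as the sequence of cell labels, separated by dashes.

(4,1) - (4,2) - (4,3) - (4,4) - (3,4) - (2,4) - (2,5) - (1,5) - (1,4) - (1,3) - (1,2)

The 10-move cap with required stops at (1,5), (4,4) leaves no slack for detours.
Route from (4,1): 3× right (reaching (4,4)), 2× up (reaching (2,4)), right to (2,5), up to (1,5), 3× left (reaching (1,2)) — 10 moves in all.
Check: all required cells visited; 10 ≤ 10 moves.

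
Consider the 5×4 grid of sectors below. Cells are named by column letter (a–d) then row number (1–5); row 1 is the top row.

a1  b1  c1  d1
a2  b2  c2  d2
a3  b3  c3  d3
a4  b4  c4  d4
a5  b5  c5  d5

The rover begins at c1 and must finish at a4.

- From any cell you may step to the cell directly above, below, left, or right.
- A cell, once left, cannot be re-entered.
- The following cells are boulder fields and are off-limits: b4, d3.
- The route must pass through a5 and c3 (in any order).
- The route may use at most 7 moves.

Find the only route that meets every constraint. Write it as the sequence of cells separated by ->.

c1 -> c2 -> c3 -> c4 -> c5 -> b5 -> a5 -> a4

The budget equals the shortest possible length, so every move has to be on a shortest route through the required cells.
Route from c1: down 4 to c5, left 2 to a5, up 1 to a4 — 7 moves in all.
Check: all required cells visited; 7 ≤ 7 moves.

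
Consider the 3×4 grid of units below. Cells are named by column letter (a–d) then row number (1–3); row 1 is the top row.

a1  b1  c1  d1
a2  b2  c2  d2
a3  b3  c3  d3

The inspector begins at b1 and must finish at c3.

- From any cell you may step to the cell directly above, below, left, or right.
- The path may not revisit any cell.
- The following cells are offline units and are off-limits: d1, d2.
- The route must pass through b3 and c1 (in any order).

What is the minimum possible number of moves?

5

Any route passes through b3 and c1 in some order between b1 and c3. Summing Manhattan distances along each leg and taking the cheapest ordering (b1 → c1 → b3 → c3) gives a lower bound of 1 + 3 + 1 = 5 moves.
A route of 5 moves achieves this: b1 → c1 → c2 → b2 → b3 → c3.
Since 5 matches the lower bound, it is optimal.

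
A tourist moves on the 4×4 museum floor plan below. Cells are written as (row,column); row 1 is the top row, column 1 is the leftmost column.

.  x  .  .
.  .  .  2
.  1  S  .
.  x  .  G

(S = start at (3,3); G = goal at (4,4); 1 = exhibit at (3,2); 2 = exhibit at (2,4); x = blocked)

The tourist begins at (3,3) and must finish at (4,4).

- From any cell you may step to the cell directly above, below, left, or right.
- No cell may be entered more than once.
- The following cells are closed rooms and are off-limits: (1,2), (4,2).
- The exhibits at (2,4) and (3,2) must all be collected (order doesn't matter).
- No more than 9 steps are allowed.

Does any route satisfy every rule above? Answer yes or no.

yes

One route that works: (3,3) → (3,2) → (2,2) → (2,3) → (2,4) → (3,4) → (4,4).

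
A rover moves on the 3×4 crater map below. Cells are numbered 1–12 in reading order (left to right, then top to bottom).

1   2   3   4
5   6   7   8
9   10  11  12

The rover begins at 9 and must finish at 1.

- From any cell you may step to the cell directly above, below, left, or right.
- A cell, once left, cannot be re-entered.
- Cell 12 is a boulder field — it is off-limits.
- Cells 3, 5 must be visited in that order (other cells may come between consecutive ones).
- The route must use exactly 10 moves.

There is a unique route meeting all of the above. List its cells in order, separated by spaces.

9 10 11 7 8 4 3 2 6 5 1

The waypoints must appear in the order 3, 5, with no cell reused.
Route from 9: right 2 to 11, up 1 to 7, right 1 to 8, up 1 to 4, left 2 to 2, down 1 to 6, left 1 to 5, up 1 to 1 — 10 moves in all.
Check: order respected (3 at step 6, 5 at step 9); 10 moves as required.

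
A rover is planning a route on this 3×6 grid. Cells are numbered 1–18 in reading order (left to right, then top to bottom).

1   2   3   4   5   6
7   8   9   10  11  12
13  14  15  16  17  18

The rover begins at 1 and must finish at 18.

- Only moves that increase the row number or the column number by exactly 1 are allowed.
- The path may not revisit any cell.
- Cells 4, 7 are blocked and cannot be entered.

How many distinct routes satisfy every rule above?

9

A right/down-only route from 1 to 18 makes exactly 2 down-moves and 5 right-moves in some order.
With no other constraints that would be C(7,2) = 21 routes.
Subtract routes through each blocked cell (inclusion–exclusion for overlaps): − through 4: 6 − through 7: 6 → 9.
That gives 9 routes.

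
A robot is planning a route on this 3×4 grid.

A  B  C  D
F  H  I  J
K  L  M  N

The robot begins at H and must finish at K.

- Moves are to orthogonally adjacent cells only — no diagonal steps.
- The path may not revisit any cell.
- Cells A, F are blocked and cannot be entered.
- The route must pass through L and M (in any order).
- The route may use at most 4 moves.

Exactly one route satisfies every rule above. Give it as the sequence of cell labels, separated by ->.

H -> I -> M -> L -> K

Any route must reach L and M and still end at K within 4 moves, so the order of the required stops is forced.
Route from H: right 1 to I, down 1 to M, left 2 to K — 4 moves in all.
Check: all required cells visited; 4 ≤ 4 moves.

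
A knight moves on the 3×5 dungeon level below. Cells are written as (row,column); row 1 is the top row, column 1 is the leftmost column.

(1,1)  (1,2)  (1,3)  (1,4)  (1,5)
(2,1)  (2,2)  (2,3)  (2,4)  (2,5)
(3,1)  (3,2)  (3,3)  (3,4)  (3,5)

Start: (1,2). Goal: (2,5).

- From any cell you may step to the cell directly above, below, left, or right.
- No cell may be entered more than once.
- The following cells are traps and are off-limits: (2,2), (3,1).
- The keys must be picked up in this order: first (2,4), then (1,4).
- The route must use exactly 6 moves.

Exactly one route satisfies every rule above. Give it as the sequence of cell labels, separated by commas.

(1,2), (1,3), (2,3), (2,4), (1,4), (1,5), (2,5)

The waypoints must appear in the order (2,4), (1,4), with no cell reused.
Route from (1,2): right 1 to (1,3), down 1 to (2,3), right 1 to (2,4), up 1 to (1,4), right 1 to (1,5), down 1 to (2,5) — 6 moves in all.
Check: order respected ((2,4) at step 3, (1,4) at step 4); 6 moves as required.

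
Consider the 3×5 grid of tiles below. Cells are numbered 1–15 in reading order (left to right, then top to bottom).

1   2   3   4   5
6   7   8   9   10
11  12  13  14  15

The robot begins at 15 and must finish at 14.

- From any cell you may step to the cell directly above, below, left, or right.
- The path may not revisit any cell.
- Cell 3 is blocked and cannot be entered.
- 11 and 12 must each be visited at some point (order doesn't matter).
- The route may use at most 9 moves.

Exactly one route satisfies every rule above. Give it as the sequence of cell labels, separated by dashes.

The budget equals the shortest possible length, so every move has to be on a shortest route through the required cells.
Route from 15: up to 10, 4× left (reaching 6), down to 11, 3× right (reaching 14) — 9 moves in all.
Check: all required cells visited; 9 ≤ 9 moves.

15 - 10 - 9 - 8 - 7 - 6 - 11 - 12 - 13 - 14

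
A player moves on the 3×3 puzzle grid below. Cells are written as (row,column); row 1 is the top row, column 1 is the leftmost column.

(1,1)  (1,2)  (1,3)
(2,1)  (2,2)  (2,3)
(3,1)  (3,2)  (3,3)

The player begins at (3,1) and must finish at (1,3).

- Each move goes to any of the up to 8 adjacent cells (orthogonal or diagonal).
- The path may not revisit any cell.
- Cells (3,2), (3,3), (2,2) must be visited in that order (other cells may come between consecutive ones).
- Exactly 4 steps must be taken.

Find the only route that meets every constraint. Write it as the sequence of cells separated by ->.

The waypoints must appear in the order (3,2), (3,3), (2,2), with no cell reused.
Route from (3,1): 2× right (reaching (3,3)), up-left to (2,2), up-right to (1,3) — 4 moves in all.
Check: order respected ((3,2) at step 1, (3,3) at step 2, (2,2) at step 3); 4 moves as required.

(3,1) -> (3,2) -> (3,3) -> (2,2) -> (1,3)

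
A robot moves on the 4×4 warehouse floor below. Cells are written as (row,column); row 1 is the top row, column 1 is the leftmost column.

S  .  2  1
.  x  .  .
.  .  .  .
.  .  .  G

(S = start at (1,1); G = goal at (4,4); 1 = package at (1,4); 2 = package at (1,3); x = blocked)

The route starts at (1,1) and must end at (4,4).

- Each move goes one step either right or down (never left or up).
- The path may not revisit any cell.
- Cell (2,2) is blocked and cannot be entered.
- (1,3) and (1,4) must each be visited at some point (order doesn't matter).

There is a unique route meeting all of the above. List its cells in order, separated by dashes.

(1,1) - (1,2) - (1,3) - (1,4) - (2,4) - (3,4) - (4,4)

Moves only go right or down, so the column and row indices never decrease.
Route from (1,1): 3× right (reaching (1,4)), 3× down (reaching (4,4)) — 6 moves in all.
Check: all required cells visited.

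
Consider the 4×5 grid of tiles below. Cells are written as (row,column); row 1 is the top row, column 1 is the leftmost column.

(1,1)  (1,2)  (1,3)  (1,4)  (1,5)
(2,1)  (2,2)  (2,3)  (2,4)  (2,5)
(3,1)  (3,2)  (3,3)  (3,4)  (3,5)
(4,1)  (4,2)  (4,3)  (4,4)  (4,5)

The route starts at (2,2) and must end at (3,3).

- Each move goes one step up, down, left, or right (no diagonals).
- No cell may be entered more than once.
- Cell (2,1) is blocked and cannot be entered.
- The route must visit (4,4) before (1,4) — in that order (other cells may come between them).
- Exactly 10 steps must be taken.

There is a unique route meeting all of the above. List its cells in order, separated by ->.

(2,2) -> (3,2) -> (4,2) -> (4,3) -> (4,4) -> (3,4) -> (2,4) -> (1,4) -> (1,3) -> (2,3) -> (3,3)

The waypoints must appear in the order (4,4), (1,4), with no cell reused.
Route from (2,2): 2× down (reaching (4,2)), 2× right (reaching (4,4)), 3× up (reaching (1,4)), left to (1,3), 2× down (reaching (3,3)) — 10 moves in all.
Check: order respected ((4,4) at step 4, (1,4) at step 7); 10 moves as required.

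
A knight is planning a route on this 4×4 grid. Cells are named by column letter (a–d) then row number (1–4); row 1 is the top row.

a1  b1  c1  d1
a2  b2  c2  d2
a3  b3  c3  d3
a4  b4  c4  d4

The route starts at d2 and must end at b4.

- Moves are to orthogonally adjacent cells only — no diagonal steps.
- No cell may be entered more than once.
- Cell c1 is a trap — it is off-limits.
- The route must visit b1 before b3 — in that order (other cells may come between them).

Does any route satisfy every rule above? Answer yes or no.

One route that works: d2 → c2 → b2 → b1 → a1 → a2 → a3 → b3 → b4.

yes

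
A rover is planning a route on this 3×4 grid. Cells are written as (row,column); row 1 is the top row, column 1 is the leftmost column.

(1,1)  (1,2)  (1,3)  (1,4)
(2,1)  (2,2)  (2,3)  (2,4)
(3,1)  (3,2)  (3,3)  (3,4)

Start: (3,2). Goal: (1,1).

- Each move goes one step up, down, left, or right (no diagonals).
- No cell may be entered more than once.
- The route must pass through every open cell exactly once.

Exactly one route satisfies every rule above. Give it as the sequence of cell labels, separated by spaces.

(3,2) (3,1) (2,1) (2,2) (2,3) (3,3) (3,4) (2,4) (1,4) (1,3) (1,2) (1,1)

Need to visit all 12 open cells exactly once, starting at (3,2) and ending at (1,1).
Cell (1,4) has only two open neighbours ((2,4) and (1,3)), so the path must pass straight through it: one of those is the cell it's entered from and the other is where it exits.
Route from (3,2): left to (3,1), up to (2,1), 2× right (reaching (2,3)), down to (3,3), right to (3,4), 2× up (reaching (1,4)), 3× left (reaching (1,1)) — 11 moves in all.
Check: all 12 open cells covered.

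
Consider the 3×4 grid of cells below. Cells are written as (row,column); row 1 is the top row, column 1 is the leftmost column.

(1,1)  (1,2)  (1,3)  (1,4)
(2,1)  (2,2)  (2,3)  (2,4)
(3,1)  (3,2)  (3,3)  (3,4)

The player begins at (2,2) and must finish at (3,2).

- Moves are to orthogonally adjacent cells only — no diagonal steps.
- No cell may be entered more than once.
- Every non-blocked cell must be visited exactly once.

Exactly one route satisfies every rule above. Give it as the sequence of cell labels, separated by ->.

(2,2) -> (2,3) -> (3,3) -> (3,4) -> (2,4) -> (1,4) -> (1,3) -> (1,2) -> (1,1) -> (2,1) -> (3,1) -> (3,2)

Need to visit all 12 open cells exactly once, starting at (2,2) and ending at (3,2).
Route from (2,2): right to (2,3), down to (3,3), right to (3,4), 2× up (reaching (1,4)), 3× left (reaching (1,1)), 2× down (reaching (3,1)), right to (3,2) — 11 moves in all.
Check: all 12 open cells covered.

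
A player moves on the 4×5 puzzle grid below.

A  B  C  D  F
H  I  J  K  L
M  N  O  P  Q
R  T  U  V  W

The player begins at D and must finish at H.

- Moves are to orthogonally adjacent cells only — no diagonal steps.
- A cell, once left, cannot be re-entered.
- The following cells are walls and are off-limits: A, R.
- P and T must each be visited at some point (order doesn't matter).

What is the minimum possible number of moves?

Any route passes through P and T in some order between D and H. Summing Manhattan distances along each leg and taking the cheapest ordering (D → P → T → H) gives a lower bound of 2 + 3 + 3 = 8 moves.
A route of 8 moves achieves this: D → K → P → V → U → T → N → I → H.
Since 8 matches the lower bound, it is optimal.

8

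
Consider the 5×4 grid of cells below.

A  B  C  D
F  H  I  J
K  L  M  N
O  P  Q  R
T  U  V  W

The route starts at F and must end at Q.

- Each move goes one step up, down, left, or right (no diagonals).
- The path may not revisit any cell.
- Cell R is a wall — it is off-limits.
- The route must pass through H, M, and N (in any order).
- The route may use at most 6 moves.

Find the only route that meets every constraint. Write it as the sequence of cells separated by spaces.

F H I J N M Q

The 6-move cap with required stops at H, M, N leaves no slack for detours.
Route from F: right 3 to J, down 1 to N, left 1 to M, down 1 to Q — 6 moves in all.
Check: all required cells visited; 6 ≤ 6 moves.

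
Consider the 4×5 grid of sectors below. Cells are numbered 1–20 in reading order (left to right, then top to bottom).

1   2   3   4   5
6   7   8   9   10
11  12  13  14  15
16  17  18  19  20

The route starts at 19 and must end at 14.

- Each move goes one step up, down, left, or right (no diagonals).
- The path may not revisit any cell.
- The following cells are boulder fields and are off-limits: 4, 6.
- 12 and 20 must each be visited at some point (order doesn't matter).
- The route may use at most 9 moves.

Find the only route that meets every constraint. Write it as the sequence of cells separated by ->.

19 -> 20 -> 15 -> 10 -> 9 -> 8 -> 7 -> 12 -> 13 -> 14

Any route must reach 12 and 20 and still end at 14 within 9 moves, so the order of the required stops is forced.
Route from 19: right 1 to 20, up 2 to 10, left 3 to 7, down 1 to 12, right 2 to 14 — 9 moves in all.
Check: all required cells visited; 9 ≤ 9 moves.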